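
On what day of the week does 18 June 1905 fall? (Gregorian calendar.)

Sunday

January 1, 1905 is a Sunday.
Jan 1, 1905 → Feb 1, 1905: 31 days (January has 31).
Feb 1, 1905 → Mar 1, 1905: 28 days (February has 28).
Mar 1, 1905 → Apr 1, 1905: 31 days (March has 31).
Apr 1, 1905 → May 1, 1905: 30 days (April has 30).
May 1, 1905 → Jun 1, 1905: 31 days (May has 31).
Jun 1, 1905 → Jun 18, 1905: 17 days.
Total: 168 days.
168 mod 7 = 0, so Sunday + 0 = Sunday.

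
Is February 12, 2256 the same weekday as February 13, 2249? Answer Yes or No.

From Feb 13, 2249 to Feb 12, 2256 is 2555 days.
2555 mod 7 = 0, so they are the same weekday.
(Feb 13, 2249 is a Tuesday; Feb 12, 2256 is a Tuesday.)

Yes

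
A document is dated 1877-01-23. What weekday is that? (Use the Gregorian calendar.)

Doomsday rule: the anchor day for the 1800s is Friday. For year 77: 77÷12 = 6 r 5, and 5÷4 = 1, so 6+5+1 = 12.
Friday + 12 ≡ Wednesday — that's 1877's doomsday.
In January the doomsday date is Jan 3 (1877 is not a leap year).
Jan 23 is 20 days after Jan 3; 20 mod 7 = 6, so Wednesday + 6 = Tuesday.

Tuesday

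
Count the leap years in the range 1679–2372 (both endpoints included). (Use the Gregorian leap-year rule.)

168

Multiples of 4 in [1679,2372]: 174.
Of those, multiples of 100: 7 (not leap unless ÷400).
Multiples of 400: 1.
Leap years = 174 − 7 + 1 = 168.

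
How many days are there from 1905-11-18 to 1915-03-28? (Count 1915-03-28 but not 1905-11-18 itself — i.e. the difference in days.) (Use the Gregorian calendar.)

Nov 18, 1905 → Nov 18, 1906: 365 days.
Nov 18, 1906 → Nov 18, 1907: 365 days.
Nov 18, 1907 → Nov 18, 1908: 366 days (Feb 29, 1908 is in that span).
Nov 18, 1908 → Nov 18, 1909: 365 days.
Nov 18, 1909 → Nov 18, 1910: 365 days.
Nov 18, 1910 → Nov 18, 1911: 365 days.
Nov 18, 1911 → Nov 18, 1912: 366 days (Feb 29, 1912 is in that span).
Nov 18, 1912 → Nov 18, 1913: 365 days.
Nov 18, 1913 → Nov 18, 1914: 365 days.
Nov 18, 1914 → Dec 18, 1914: 30 days (November has 30).
Dec 18, 1914 → Jan 18, 1915: 31 days (December has 31).
Jan 18, 1915 → Feb 18, 1915: 31 days (January has 31).
Feb 18, 1915 → Mar 18, 1915: 28 days (February has 28).
Mar 18, 1915 → Mar 28, 1915: 10 days.
Total: 3417 days.

3417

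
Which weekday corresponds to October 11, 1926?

Doomsday rule: the anchor day for the 1900s is Wednesday. For year 26: 26÷12 = 2 r 2, and 2÷4 = 0, so 2+2+0 = 4.
Wednesday + 4 ≡ Sunday — that's 1926's doomsday.
In October the doomsday date is Oct 10.
Oct 11 is 1 day after Oct 10; 1 mod 7 = 1, so Sunday + 1 = Monday.

Monday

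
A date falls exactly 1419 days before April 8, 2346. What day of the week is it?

Wednesday

Apr 8, 2346 is a Monday.
1419 mod 7 = 5, so 1419 days before a Monday is Monday − 5 = Wednesday.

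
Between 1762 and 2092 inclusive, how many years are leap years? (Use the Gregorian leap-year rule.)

Multiples of 4 in [1762,2092]: 83.
Of those, multiples of 100: 3 (not leap unless ÷400).
Multiples of 400: 1.
Leap years = 83 − 3 + 1 = 81.

81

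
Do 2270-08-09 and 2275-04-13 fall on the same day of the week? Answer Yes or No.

Yes

From Aug 9, 2270 to Apr 13, 2275 is 1708 days.
1708 mod 7 = 0, so they are the same weekday.
(Aug 9, 2270 is a Tuesday; Apr 13, 2275 is a Tuesday.)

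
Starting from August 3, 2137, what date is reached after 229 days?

March 20, 2138

Aug has 31 days: +29 → Sep 1, 2137 (200 left).
Sep has 30 days: +30 → Oct 1, 2137 (170 left).
Oct has 31 days: +31 → Nov 1, 2137 (139 left).
Nov has 30 days: +30 → Dec 1, 2137 (109 left).
Dec has 31 days: +31 → Jan 1, 2138 (78 left).
Jan has 31 days: +31 → Feb 1, 2138 (47 left).
Feb has 28 days: +28 → Mar 1, 2138 (19 left).
+19 → Mar 20, 2138.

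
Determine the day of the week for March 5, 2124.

Sunday

Doomsday rule: the anchor day for the 2100s is Sunday. For year 24: 24÷12 = 2 r 0, and 0÷4 = 0, so 2+0+0 = 2.
Sunday + 2 ≡ Tuesday — that's 2124's doomsday.
In March the doomsday date is Mar 14.
Mar 5 is 9 days before Mar 14; 9 mod 7 = 2, so Tuesday − 2 = Sunday.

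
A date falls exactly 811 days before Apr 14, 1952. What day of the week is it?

Apr 14, 1952 is a Monday.
811 mod 7 = 6, so 811 days before a Monday is Monday − 6 = Tuesday.

Tuesday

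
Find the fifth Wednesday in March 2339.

March 1, 2339 is a Wednesday.
The first Wednesday is therefore March 1 (same day).
The fifth Wednesday is 1 + 4×7 = March 29.

March 29, 2339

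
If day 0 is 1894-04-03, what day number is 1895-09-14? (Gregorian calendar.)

Apr 3, 1894 → Apr 3, 1895: 365 days.
Apr 3, 1895 → May 3, 1895: 30 days (April has 30).
May 3, 1895 → Jun 3, 1895: 31 days (May has 31).
Jun 3, 1895 → Jul 3, 1895: 30 days (June has 30).
Jul 3, 1895 → Aug 3, 1895: 31 days (July has 31).
Aug 3, 1895 → Sep 3, 1895: 31 days (August has 31).
Sep 3, 1895 → Sep 14, 1895: 11 days.
Total: 529 days.

529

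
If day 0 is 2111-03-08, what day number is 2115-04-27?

1511

Mar 8, 2111 → Mar 8, 2112: 366 days (Feb 29, 2112 is in that span).
Mar 8, 2112 → Mar 8, 2113: 365 days.
Mar 8, 2113 → Mar 8, 2114: 365 days.
Mar 8, 2114 → Mar 8, 2115: 365 days.
Mar 8, 2115 → Apr 8, 2115: 31 days (March has 31).
Apr 8, 2115 → Apr 27, 2115: 19 days.
Total: 1511 days.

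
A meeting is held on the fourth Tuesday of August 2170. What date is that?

August 28, 2170

August 1, 2170 is a Wednesday.
The first Tuesday is therefore August 7 (6 days later).
The fourth Tuesday is 7 + 3×7 = August 28.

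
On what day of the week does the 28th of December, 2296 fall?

Doomsday rule: the anchor day for the 2200s is Friday. For year 96: 96÷12 = 8 r 0, and 0÷4 = 0, so 8+0+0 = 8.
Friday + 8 ≡ Saturday — that's 2296's doomsday.
In December the doomsday date is Dec 12.
Dec 28 is 16 days after Dec 12; 16 mod 7 = 2, so Saturday + 2 = Monday.

Monday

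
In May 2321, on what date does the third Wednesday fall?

May 18, 2321

May 1, 2321 is a Sunday.
The first Wednesday is therefore May 4 (3 days later).
The third Wednesday is 4 + 2×7 = May 18.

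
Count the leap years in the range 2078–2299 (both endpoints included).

53

Multiples of 4 in [2078,2299]: 55.
Of those, multiples of 100: 2 (not leap unless ÷400).
Multiples of 400: 0.
Leap years = 55 − 2 + 0 = 53.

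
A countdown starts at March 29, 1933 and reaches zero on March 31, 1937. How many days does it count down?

1463

Mar 29, 1933 → Mar 29, 1934: 365 days.
Mar 29, 1934 → Mar 29, 1935: 365 days.
Mar 29, 1935 → Mar 29, 1936: 366 days (Feb 29, 1936 is in that span).
Mar 29, 1936 → Apr 29, 1936: 31 days (March has 31).
Apr 29, 1936 → May 29, 1936: 30 days (April has 30).
May 29, 1936 → Jun 29, 1936: 31 days (May has 31).
Jun 29, 1936 → Jul 29, 1936: 30 days (June has 30).
Jul 29, 1936 → Aug 29, 1936: 31 days (July has 31).
Aug 29, 1936 → Sep 29, 1936: 31 days (August has 31).
Sep 29, 1936 → Oct 29, 1936: 30 days (September has 30).
Oct 29, 1936 → Nov 29, 1936: 31 days (October has 31).
Nov 29, 1936 → Dec 29, 1936: 30 days (November has 30).
Dec 29, 1936 → Jan 29, 1937: 31 days (December has 31).
Jan 29, 1937 → Feb 28, 1937: 30 days (January has 31).
Feb 28, 1937 → Mar 28, 1937: 28 days (February has 28).
Mar 28, 1937 → Mar 31, 1937: 3 days.
Total: 1463 days.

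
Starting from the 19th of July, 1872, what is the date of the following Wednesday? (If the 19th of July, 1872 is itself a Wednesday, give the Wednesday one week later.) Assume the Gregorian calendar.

July 24, 1872

Jul 19, 1872 is a Friday.
From Friday to the next Wednesday is 5 days.
Jul 19, 1872 + 5 = Jul 24, 1872.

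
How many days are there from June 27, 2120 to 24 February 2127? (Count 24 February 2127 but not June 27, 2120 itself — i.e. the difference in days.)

Jun 27, 2120 → Jun 27, 2121: 365 days.
Jun 27, 2121 → Jun 27, 2122: 365 days.
Jun 27, 2122 → Jun 27, 2123: 365 days.
Jun 27, 2123 → Jun 27, 2124: 366 days (Feb 29, 2124 is in that span).
Jun 27, 2124 → Jun 27, 2125: 365 days.
Jun 27, 2125 → Jun 27, 2126: 365 days.
Jun 27, 2126 → Jul 27, 2126: 30 days (June has 30).
Jul 27, 2126 → Aug 27, 2126: 31 days (July has 31).
Aug 27, 2126 → Sep 27, 2126: 31 days (August has 31).
Sep 27, 2126 → Oct 27, 2126: 30 days (September has 30).
Oct 27, 2126 → Nov 27, 2126: 31 days (October has 31).
Nov 27, 2126 → Dec 27, 2126: 30 days (November has 30).
Dec 27, 2126 → Jan 27, 2127: 31 days (December has 31).
Jan 27, 2127 → Feb 24, 2127: 28 days.
Total: 2433 days.

2433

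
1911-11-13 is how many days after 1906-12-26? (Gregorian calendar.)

1783

Dec 26, 1906 → Dec 26, 1907: 365 days.
Dec 26, 1907 → Dec 26, 1908: 366 days (Feb 29, 1908 is in that span).
Dec 26, 1908 → Dec 26, 1909: 365 days.
Dec 26, 1909 → Dec 26, 1910: 365 days.
Dec 26, 1910 → Jan 26, 1911: 31 days (December has 31).
Jan 26, 1911 → Feb 26, 1911: 31 days (January has 31).
Feb 26, 1911 → Mar 26, 1911: 28 days (February has 28).
Mar 26, 1911 → Apr 26, 1911: 31 days (March has 31).
Apr 26, 1911 → May 26, 1911: 30 days (April has 30).
May 26, 1911 → Jun 26, 1911: 31 days (May has 31).
Jun 26, 1911 → Jul 26, 1911: 30 days (June has 30).
Jul 26, 1911 → Aug 26, 1911: 31 days (July has 31).
Aug 26, 1911 → Sep 26, 1911: 31 days (August has 31).
Sep 26, 1911 → Oct 26, 1911: 30 days (September has 30).
Oct 26, 1911 → Nov 13, 1911: 18 days.
Total: 1783 days.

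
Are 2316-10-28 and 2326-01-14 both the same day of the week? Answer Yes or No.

From Oct 28, 2316 to Jan 14, 2326 is 3365 days.
3365 mod 7 = 5, so they are different weekdays.
(Oct 28, 2316 is a Saturday; Jan 14, 2326 is a Thursday.)

No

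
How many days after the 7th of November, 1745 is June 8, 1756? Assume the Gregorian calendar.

3866

Nov 7, 1745 → Nov 7, 1746: 365 days.
Nov 7, 1746 → Nov 7, 1747: 365 days.
Nov 7, 1747 → Nov 7, 1748: 366 days (Feb 29, 1748 is in that span).
Nov 7, 1748 → Nov 7, 1749: 365 days.
Nov 7, 1749 → Nov 7, 1750: 365 days.
Nov 7, 1750 → Nov 7, 1751: 365 days.
Nov 7, 1751 → Nov 7, 1752: 366 days (Feb 29, 1752 is in that span).
Nov 7, 1752 → Nov 7, 1753: 365 days.
Nov 7, 1753 → Nov 7, 1754: 365 days.
Nov 7, 1754 → Nov 7, 1755: 365 days.
Nov 7, 1755 → Dec 7, 1755: 30 days (November has 30).
Dec 7, 1755 → Jan 7, 1756: 31 days (December has 31).
Jan 7, 1756 → Feb 7, 1756: 31 days (January has 31).
Feb 7, 1756 → Mar 7, 1756: 29 days (February has 29).
Mar 7, 1756 → Apr 7, 1756: 31 days (March has 31).
Apr 7, 1756 → May 7, 1756: 30 days (April has 30).
May 7, 1756 → Jun 7, 1756: 31 days (May has 31).
Jun 7, 1756 → Jun 8, 1756: 1 days.
Total: 3866 days.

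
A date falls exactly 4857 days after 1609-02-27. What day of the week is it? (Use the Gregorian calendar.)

First find the weekday of Feb 27, 1609. Doomsday rule: the anchor day for the 1600s is Tuesday. For year 09: 9÷12 = 0 r 9, and 9÷4 = 2, so 0+9+2 = 11.
Tuesday + 11 ≡ Saturday — that's 1609's doomsday.
In February the doomsday date is Feb 28 (1609 is not a leap year).
Feb 27 is 1 day before Feb 28; 1 mod 7 = 1, so Saturday − 1 = Friday.
4857 mod 7 = 6, so 4857 days after a Friday is Friday + 6 = Thursday.

Thursday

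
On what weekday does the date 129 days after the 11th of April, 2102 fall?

Friday

First find the weekday of Apr 11, 2102. Doomsday rule: the anchor day for the 2100s is Sunday. For year 02: 2÷12 = 0 r 2, and 2÷4 = 0, so 0+2+0 = 2.
Sunday + 2 ≡ Tuesday — that's 2102's doomsday.
In April the doomsday date is Apr 4.
Apr 11 is 7 days after Apr 4; 7 mod 7 = 0, so Tuesday + 0 = Tuesday.
129 mod 7 = 3, so 129 days after a Tuesday is Tuesday + 3 = Friday.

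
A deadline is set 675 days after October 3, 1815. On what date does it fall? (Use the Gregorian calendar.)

+366 (one year; includes Feb 29, 1816) → Oct 3, 1816 (309 left).
Oct has 31 days: +29 → Nov 1, 1816 (280 left).
Nov has 30 days: +30 → Dec 1, 1816 (250 left).
Dec has 31 days: +31 → Jan 1, 1817 (219 left).
Jan has 31 days: +31 → Feb 1, 1817 (188 left).
Feb has 28 days: +28 → Mar 1, 1817 (160 left).
Mar has 31 days: +31 → Apr 1, 1817 (129 left).
Apr has 30 days: +30 → May 1, 1817 (99 left).
May has 31 days: +31 → Jun 1, 1817 (68 left).
Jun has 30 days: +30 → Jul 1, 1817 (38 left).
Jul has 31 days: +31 → Aug 1, 1817 (7 left).
+7 → Aug 8, 1817.

August 8, 1817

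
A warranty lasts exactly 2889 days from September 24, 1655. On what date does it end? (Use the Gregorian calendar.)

+366 (one year; includes Feb 29, 1656) → Sep 24, 1656 (2523 left).
+365 (one year) → Sep 24, 1657 (2158 left).
+365 (one year) → Sep 24, 1658 (1793 left).
+365 (one year) → Sep 24, 1659 (1428 left).
+366 (one year; includes Feb 29, 1660) → Sep 24, 1660 (1062 left).
+365 (one year) → Sep 24, 1661 (697 left).
+365 (one year) → Sep 24, 1662 (332 left).
Sep has 30 days: +7 → Oct 1, 1662 (325 left).
Oct has 31 days: +31 → Nov 1, 1662 (294 left).
Nov has 30 days: +30 → Dec 1, 1662 (264 left).
Dec has 31 days: +31 → Jan 1, 1663 (233 left).
Jan has 31 days: +31 → Feb 1, 1663 (202 left).
Feb has 28 days: +28 → Mar 1, 1663 (174 left).
Mar has 31 days: +31 → Apr 1, 1663 (143 left).
Apr has 30 days: +30 → May 1, 1663 (113 left).
May has 31 days: +31 → Jun 1, 1663 (82 left).
Jun has 30 days: +30 → Jul 1, 1663 (52 left).
Jul has 31 days: +31 → Aug 1, 1663 (21 left).
+21 → Aug 22, 1663.

August 22, 1663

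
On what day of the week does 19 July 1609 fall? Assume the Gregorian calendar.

Sunday

Doomsday rule: the anchor day for the 1600s is Tuesday. For year 09: 9÷12 = 0 r 9, and 9÷4 = 2, so 0+9+2 = 11.
Tuesday + 11 ≡ Saturday — that's 1609's doomsday.
In July the doomsday date is Jul 11.
Jul 19 is 8 days after Jul 11; 8 mod 7 = 1, so Saturday + 1 = Sunday.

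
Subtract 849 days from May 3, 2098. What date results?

January 5, 2096

−365 (one year) → May 3, 2097 (484 left).
−365 (one year) → May 3, 2096 (119 left).
−3 → Apr 30, 2096 (end of Apr, 30 days; 116 left).
−30 → Mar 31, 2096 (end of Mar, 31 days; 86 left).
−31 → Feb 29, 2096 (end of Feb, 29 days; 55 left).
−29 → Jan 31, 2096 (end of Jan, 31 days; 26 left).
−26 → Jan 5, 2096.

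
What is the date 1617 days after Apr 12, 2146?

September 15, 2150

+365 (one year) → Apr 12, 2147 (1252 left).
+366 (one year; includes Feb 29, 2148) → Apr 12, 2148 (886 left).
+365 (one year) → Apr 12, 2149 (521 left).
+365 (one year) → Apr 12, 2150 (156 left).
Apr has 30 days: +19 → May 1, 2150 (137 left).
May has 31 days: +31 → Jun 1, 2150 (106 left).
Jun has 30 days: +30 → Jul 1, 2150 (76 left).
Jul has 31 days: +31 → Aug 1, 2150 (45 left).
Aug has 31 days: +31 → Sep 1, 2150 (14 left).
+14 → Sep 15, 2150.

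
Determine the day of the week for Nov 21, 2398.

Saturday

Doomsday rule: the anchor day for the 2300s is Wednesday. For year 98: 98÷12 = 8 r 2, and 2÷4 = 0, so 8+2+0 = 10.
Wednesday + 10 ≡ Saturday — that's 2398's doomsday.
In November the doomsday date is Nov 7.
Nov 21 is 14 days after Nov 7; 14 mod 7 = 0, so Saturday + 0 = Saturday.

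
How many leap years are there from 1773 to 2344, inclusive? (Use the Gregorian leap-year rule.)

138

Multiples of 4 in [1773,2344]: 143.
Of those, multiples of 100: 6 (not leap unless ÷400).
Multiples of 400: 1.
Leap years = 143 − 6 + 1 = 138.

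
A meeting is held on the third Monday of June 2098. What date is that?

June 1, 2098 is a Sunday.
The first Monday is therefore June 2 (1 days later).
The third Monday is 2 + 2×7 = June 16.

June 16, 2098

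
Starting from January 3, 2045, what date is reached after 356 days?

December 25, 2045

Jan has 31 days: +29 → Feb 1, 2045 (327 left).
Feb has 28 days: +28 → Mar 1, 2045 (299 left).
Mar has 31 days: +31 → Apr 1, 2045 (268 left).
Apr has 30 days: +30 → May 1, 2045 (238 left).
May has 31 days: +31 → Jun 1, 2045 (207 left).
Jun has 30 days: +30 → Jul 1, 2045 (177 left).
Jul has 31 days: +31 → Aug 1, 2045 (146 left).
Aug has 31 days: +31 → Sep 1, 2045 (115 left).
Sep has 30 days: +30 → Oct 1, 2045 (85 left).
Oct has 31 days: +31 → Nov 1, 2045 (54 left).
Nov has 30 days: +30 → Dec 1, 2045 (24 left).
+24 → Dec 25, 2045.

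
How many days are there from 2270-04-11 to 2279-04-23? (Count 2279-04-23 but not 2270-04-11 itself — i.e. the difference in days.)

Apr 11, 2270 → Apr 11, 2271: 365 days.
Apr 11, 2271 → Apr 11, 2272: 366 days (Feb 29, 2272 is in that span).
Apr 11, 2272 → Apr 11, 2273: 365 days.
Apr 11, 2273 → Apr 11, 2274: 365 days.
Apr 11, 2274 → Apr 11, 2275: 365 days.
Apr 11, 2275 → Apr 11, 2276: 366 days (Feb 29, 2276 is in that span).
Apr 11, 2276 → Apr 11, 2277: 365 days.
Apr 11, 2277 → Apr 11, 2278: 365 days.
Apr 11, 2278 → May 11, 2278: 30 days (April has 30).
May 11, 2278 → Jun 11, 2278: 31 days (May has 31).
Jun 11, 2278 → Jul 11, 2278: 30 days (June has 30).
Jul 11, 2278 → Aug 11, 2278: 31 days (July has 31).
Aug 11, 2278 → Sep 11, 2278: 31 days (August has 31).
Sep 11, 2278 → Oct 11, 2278: 30 days (September has 30).
Oct 11, 2278 → Nov 11, 2278: 31 days (October has 31).
Nov 11, 2278 → Dec 11, 2278: 30 days (November has 30).
Dec 11, 2278 → Jan 11, 2279: 31 days (December has 31).
Jan 11, 2279 → Feb 11, 2279: 31 days (January has 31).
Feb 11, 2279 → Mar 11, 2279: 28 days (February has 28).
Mar 11, 2279 → Apr 11, 2279: 31 days (March has 31).
Apr 11, 2279 → Apr 23, 2279: 12 days.
Total: 3299 days.

3299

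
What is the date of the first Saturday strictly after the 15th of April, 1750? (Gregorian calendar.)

Apr 15, 1750 is a Wednesday.
From Wednesday to the next Saturday is 3 days.
Apr 15, 1750 + 3 = Apr 18, 1750.

April 18, 1750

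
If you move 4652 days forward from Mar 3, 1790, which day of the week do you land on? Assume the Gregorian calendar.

Sunday

First find the weekday of Mar 3, 1790. Doomsday rule: the anchor day for the 1700s is Sunday. For year 90: 90÷12 = 7 r 6, and 6÷4 = 1, so 7+6+1 = 14.
Sunday + 14 ≡ Sunday — that's 1790's doomsday.
In March the doomsday date is Mar 14.
Mar 3 is 11 days before Mar 14; 11 mod 7 = 4, so Sunday − 4 = Wednesday.
4652 mod 7 = 4, so 4652 days after a Wednesday is Wednesday + 4 = Sunday.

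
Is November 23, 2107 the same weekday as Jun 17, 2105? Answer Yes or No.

Yes

From Jun 17, 2105 to Nov 23, 2107 is 889 days.
889 mod 7 = 0, so they are the same weekday.
(Jun 17, 2105 is a Wednesday; Nov 23, 2107 is a Wednesday.)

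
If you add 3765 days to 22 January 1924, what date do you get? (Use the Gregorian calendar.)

May 14, 1934

+366 (one year; includes Feb 29, 1924) → Jan 22, 1925 (3399 left).
+365 (one year) → Jan 22, 1926 (3034 left).
+365 (one year) → Jan 22, 1927 (2669 left).
+365 (one year) → Jan 22, 1928 (2304 left).
+366 (one year; includes Feb 29, 1928) → Jan 22, 1929 (1938 left).
+365 (one year) → Jan 22, 1930 (1573 left).
+365 (one year) → Jan 22, 1931 (1208 left).
+365 (one year) → Jan 22, 1932 (843 left).
+366 (one year; includes Feb 29, 1932) → Jan 22, 1933 (477 left).
+365 (one year) → Jan 22, 1934 (112 left).
Jan has 31 days: +10 → Feb 1, 1934 (102 left).
Feb has 28 days: +28 → Mar 1, 1934 (74 left).
Mar has 31 days: +31 → Apr 1, 1934 (43 left).
Apr has 30 days: +30 → May 1, 1934 (13 left).
+13 → May 14, 1934.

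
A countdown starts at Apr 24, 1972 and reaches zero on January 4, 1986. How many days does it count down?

5003

Apr 24, 1972 → Apr 24, 1973: 365 days.
Apr 24, 1973 → Apr 24, 1974: 365 days.
Apr 24, 1974 → Apr 24, 1975: 365 days.
Apr 24, 1975 → Apr 24, 1976: 366 days (Feb 29, 1976 is in that span).
Apr 24, 1976 → Apr 24, 1977: 365 days.
Apr 24, 1977 → Apr 24, 1978: 365 days.
Apr 24, 1978 → Apr 24, 1979: 365 days.
Apr 24, 1979 → Apr 24, 1980: 366 days (Feb 29, 1980 is in that span).
Apr 24, 1980 → Apr 24, 1981: 365 days.
Apr 24, 1981 → Apr 24, 1982: 365 days.
Apr 24, 1982 → Apr 24, 1983: 365 days.
Apr 24, 1983 → Apr 24, 1984: 366 days (Feb 29, 1984 is in that span).
Apr 24, 1984 → Apr 24, 1985: 365 days.
Apr 24, 1985 → May 24, 1985: 30 days (April has 30).
May 24, 1985 → Jun 24, 1985: 31 days (May has 31).
Jun 24, 1985 → Jul 24, 1985: 30 days (June has 30).
Jul 24, 1985 → Aug 24, 1985: 31 days (July has 31).
Aug 24, 1985 → Sep 24, 1985: 31 days (August has 31).
Sep 24, 1985 → Oct 24, 1985: 30 days (September has 30).
Oct 24, 1985 → Nov 24, 1985: 31 days (October has 31).
Nov 24, 1985 → Dec 24, 1985: 30 days (November has 30).
Dec 24, 1985 → Jan 4, 1986: 11 days.
Total: 5003 days.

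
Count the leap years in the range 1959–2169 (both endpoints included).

52

Multiples of 4 in [1959,2169]: 53.
Of those, multiples of 100: 2 (not leap unless ÷400).
Multiples of 400: 1.
Leap years = 53 − 2 + 1 = 52.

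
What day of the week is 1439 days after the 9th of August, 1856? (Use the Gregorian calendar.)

First find the weekday of Aug 9, 1856. Doomsday rule: the anchor day for the 1800s is Friday. For year 56: 56÷12 = 4 r 8, and 8÷4 = 2, so 4+8+2 = 14.
Friday + 14 ≡ Friday — that's 1856's doomsday.
In August the doomsday date is Aug 8.
Aug 9 is 1 day after Aug 8; 1 mod 7 = 1, so Friday + 1 = Saturday.
1439 mod 7 = 4, so 1439 days after a Saturday is Saturday + 4 = Wednesday.

Wednesday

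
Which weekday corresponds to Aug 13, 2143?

Tuesday

Doomsday rule: the anchor day for the 2100s is Sunday. For year 43: 43÷12 = 3 r 7, and 7÷4 = 1, so 3+7+1 = 11.
Sunday + 11 ≡ Thursday — that's 2143's doomsday.
In August the doomsday date is Aug 8.
Aug 13 is 5 days after Aug 8; 5 mod 7 = 5, so Thursday + 5 = Tuesday.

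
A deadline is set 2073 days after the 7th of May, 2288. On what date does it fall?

+365 (one year) → May 7, 2289 (1708 left).
+365 (one year) → May 7, 2290 (1343 left).
+365 (one year) → May 7, 2291 (978 left).
+366 (one year; includes Feb 29, 2292) → May 7, 2292 (612 left).
+365 (one year) → May 7, 2293 (247 left).
May has 31 days: +25 → Jun 1, 2293 (222 left).
Jun has 30 days: +30 → Jul 1, 2293 (192 left).
Jul has 31 days: +31 → Aug 1, 2293 (161 left).
Aug has 31 days: +31 → Sep 1, 2293 (130 left).
Sep has 30 days: +30 → Oct 1, 2293 (100 left).
Oct has 31 days: +31 → Nov 1, 2293 (69 left).
Nov has 30 days: +30 → Dec 1, 2293 (39 left).
Dec has 31 days: +31 → Jan 1, 2294 (8 left).
+8 → Jan 9, 2294.

January 9, 2294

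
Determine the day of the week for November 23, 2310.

Doomsday rule: the anchor day for the 2300s is Wednesday. For year 10: 10÷12 = 0 r 10, and 10÷4 = 2, so 0+10+2 = 12.
Wednesday + 12 ≡ Monday — that's 2310's doomsday.
In November the doomsday date is Nov 7.
Nov 23 is 16 days after Nov 7; 16 mod 7 = 2, so Monday + 2 = Wednesday.

Wednesday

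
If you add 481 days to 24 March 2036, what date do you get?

July 18, 2037

+365 (one year) → Mar 24, 2037 (116 left).
Mar has 31 days: +8 → Apr 1, 2037 (108 left).
Apr has 30 days: +30 → May 1, 2037 (78 left).
May has 31 days: +31 → Jun 1, 2037 (47 left).
Jun has 30 days: +30 → Jul 1, 2037 (17 left).
+17 → Jul 18, 2037.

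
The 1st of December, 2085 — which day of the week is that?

Saturday

Doomsday rule: the anchor day for the 2000s is Tuesday. For year 85: 85÷12 = 7 r 1, and 1÷4 = 0, so 7+1+0 = 8.
Tuesday + 8 ≡ Wednesday — that's 2085's doomsday.
In December the doomsday date is Dec 12.
Dec 1 is 11 days before Dec 12; 11 mod 7 = 4, so Wednesday − 4 = Saturday.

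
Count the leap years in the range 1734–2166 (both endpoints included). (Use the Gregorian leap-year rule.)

105

Multiples of 4 in [1734,2166]: 108.
Of those, multiples of 100: 4 (not leap unless ÷400).
Multiples of 400: 1.
Leap years = 108 − 4 + 1 = 105.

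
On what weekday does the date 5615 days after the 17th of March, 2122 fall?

Wednesday

Mar 17, 2122 is a Tuesday.
5615 mod 7 = 1, so 5615 days after a Tuesday is Tuesday + 1 = Wednesday.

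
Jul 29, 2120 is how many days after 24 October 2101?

Oct 24, 2101 → Oct 24, 2102: 365 days.
Oct 24, 2102 → Oct 24, 2103: 365 days.
Oct 24, 2103 → Oct 24, 2104: 366 days (Feb 29, 2104 is in that span).
Oct 24, 2104 → Oct 24, 2105: 365 days.
Oct 24, 2105 → Oct 24, 2106: 365 days.
Oct 24, 2106 → Oct 24, 2107: 365 days.
Oct 24, 2107 → Oct 24, 2108: 366 days (Feb 29, 2108 is in that span).
Oct 24, 2108 → Oct 24, 2109: 365 days.
Oct 24, 2109 → Oct 24, 2110: 365 days.
Oct 24, 2110 → Oct 24, 2111: 365 days.
Oct 24, 2111 → Oct 24, 2112: 366 days (Feb 29, 2112 is in that span).
Oct 24, 2112 → Oct 24, 2113: 365 days.
Oct 24, 2113 → Oct 24, 2114: 365 days.
Oct 24, 2114 → Oct 24, 2115: 365 days.
Oct 24, 2115 → Oct 24, 2116: 366 days (Feb 29, 2116 is in that span).
Oct 24, 2116 → Oct 24, 2117: 365 days.
Oct 24, 2117 → Oct 24, 2118: 365 days.
Oct 24, 2118 → Oct 24, 2119: 365 days.
Oct 24, 2119 → Nov 24, 2119: 31 days (October has 31).
Nov 24, 2119 → Dec 24, 2119: 30 days (November has 30).
Dec 24, 2119 → Jan 24, 2120: 31 days (December has 31).
Jan 24, 2120 → Feb 24, 2120: 31 days (January has 31).
Feb 24, 2120 → Mar 24, 2120: 29 days (February has 29).
Mar 24, 2120 → Apr 24, 2120: 31 days (March has 31).
Apr 24, 2120 → May 24, 2120: 30 days (April has 30).
May 24, 2120 → Jun 24, 2120: 31 days (May has 31).
Jun 24, 2120 → Jul 24, 2120: 30 days (June has 30).
Jul 24, 2120 → Jul 29, 2120: 5 days.
Total: 6853 days.

6853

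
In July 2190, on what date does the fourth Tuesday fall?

July 1, 2190 is a Thursday.
The first Tuesday is therefore July 6 (5 days later).
The fourth Tuesday is 6 + 3×7 = July 27.

July 27, 2190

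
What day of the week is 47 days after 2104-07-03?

Tuesday

Jul 3, 2104 is a Thursday.
47 mod 7 = 5, so 47 days after a Thursday is Thursday + 5 = Tuesday.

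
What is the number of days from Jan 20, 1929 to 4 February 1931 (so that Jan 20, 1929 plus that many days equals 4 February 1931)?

745

Jan 20, 1929 → Jan 20, 1930: 365 days.
Jan 20, 1930 → Feb 20, 1930: 31 days (January has 31).
Feb 20, 1930 → Mar 20, 1930: 28 days (February has 28).
Mar 20, 1930 → Apr 20, 1930: 31 days (March has 31).
Apr 20, 1930 → May 20, 1930: 30 days (April has 30).
May 20, 1930 → Jun 20, 1930: 31 days (May has 31).
Jun 20, 1930 → Jul 20, 1930: 30 days (June has 30).
Jul 20, 1930 → Aug 20, 1930: 31 days (July has 31).
Aug 20, 1930 → Sep 20, 1930: 31 days (August has 31).
Sep 20, 1930 → Oct 20, 1930: 30 days (September has 30).
Oct 20, 1930 → Nov 20, 1930: 31 days (October has 31).
Nov 20, 1930 → Dec 20, 1930: 30 days (November has 30).
Dec 20, 1930 → Jan 20, 1931: 31 days (December has 31).
Jan 20, 1931 → Feb 4, 1931: 15 days.
Total: 745 days.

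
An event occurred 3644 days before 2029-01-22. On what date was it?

−366 (one year; includes Feb 29, 2028) → Jan 22, 2028 (3278 left).
−365 (one year) → Jan 22, 2027 (2913 left).
−365 (one year) → Jan 22, 2026 (2548 left).
−365 (one year) → Jan 22, 2025 (2183 left).
−366 (one year; includes Feb 29, 2024) → Jan 22, 2024 (1817 left).
−365 (one year) → Jan 22, 2023 (1452 left).
−365 (one year) → Jan 22, 2022 (1087 left).
−365 (one year) → Jan 22, 2021 (722 left).
−366 (one year; includes Feb 29, 2020) → Jan 22, 2020 (356 left).
−22 → Dec 31, 2019 (end of Dec, 31 days; 334 left).
−31 → Nov 30, 2019 (end of Nov, 30 days; 303 left).
−30 → Oct 31, 2019 (end of Oct, 31 days; 273 left).
−31 → Sep 30, 2019 (end of Sep, 30 days; 242 left).
−30 → Aug 31, 2019 (end of Aug, 31 days; 212 left).
−31 → Jul 31, 2019 (end of Jul, 31 days; 181 left).
−31 → Jun 30, 2019 (end of Jun, 30 days; 150 left).
−30 → May 31, 2019 (end of May, 31 days; 120 left).
−31 → Apr 30, 2019 (end of Apr, 30 days; 89 left).
−30 → Mar 31, 2019 (end of Mar, 31 days; 59 left).
−31 → Feb 28, 2019 (end of Feb, 28 days; 28 left).
−28 → Jan 31, 2019 (end of Jan, 31 days; 0 left).

January 31, 2019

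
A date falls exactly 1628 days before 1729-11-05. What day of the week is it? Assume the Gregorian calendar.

First find the weekday of Nov 5, 1729. Doomsday rule: the anchor day for the 1700s is Sunday. For year 29: 29÷12 = 2 r 5, and 5÷4 = 1, so 2+5+1 = 8.
Sunday + 8 ≡ Monday — that's 1729's doomsday.
In November the doomsday date is Nov 7.
Nov 5 is 2 days before Nov 7; 2 mod 7 = 2, so Monday − 2 = Saturday.
1628 mod 7 = 4, so 1628 days before a Saturday is Saturday − 4 = Tuesday.

Tuesday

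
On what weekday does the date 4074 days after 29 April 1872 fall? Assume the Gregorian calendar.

First find the weekday of Apr 29, 1872. Doomsday rule: the anchor day for the 1800s is Friday. For year 72: 72÷12 = 6 r 0, and 0÷4 = 0, so 6+0+0 = 6.
Friday + 6 ≡ Thursday — that's 1872's doomsday.
In April the doomsday date is Apr 4.
Apr 29 is 25 days after Apr 4; 25 mod 7 = 4, so Thursday + 4 = Monday.
4074 mod 7 = 0, so 4074 days after a Monday is Monday + 0 = Monday.

Monday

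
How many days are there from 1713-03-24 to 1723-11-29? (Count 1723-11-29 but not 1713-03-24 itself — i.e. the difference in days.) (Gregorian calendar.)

3902

Mar 24, 1713 → Mar 24, 1714: 365 days.
Mar 24, 1714 → Mar 24, 1715: 365 days.
Mar 24, 1715 → Mar 24, 1716: 366 days (Feb 29, 1716 is in that span).
Mar 24, 1716 → Mar 24, 1717: 365 days.
Mar 24, 1717 → Mar 24, 1718: 365 days.
Mar 24, 1718 → Mar 24, 1719: 365 days.
Mar 24, 1719 → Mar 24, 1720: 366 days (Feb 29, 1720 is in that span).
Mar 24, 1720 → Mar 24, 1721: 365 days.
Mar 24, 1721 → Mar 24, 1722: 365 days.
Mar 24, 1722 → Mar 24, 1723: 365 days.
Mar 24, 1723 → Apr 24, 1723: 31 days (March has 31).
Apr 24, 1723 → May 24, 1723: 30 days (April has 30).
May 24, 1723 → Jun 24, 1723: 31 days (May has 31).
Jun 24, 1723 → Jul 24, 1723: 30 days (June has 30).
Jul 24, 1723 → Aug 24, 1723: 31 days (July has 31).
Aug 24, 1723 → Sep 24, 1723: 31 days (August has 31).
Sep 24, 1723 → Oct 24, 1723: 30 days (September has 30).
Oct 24, 1723 → Nov 24, 1723: 31 days (October has 31).
Nov 24, 1723 → Nov 29, 1723: 5 days.
Total: 3902 days.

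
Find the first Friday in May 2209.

May 5, 2209

May 1, 2209 is a Monday.
The first Friday is therefore May 5 (4 days later).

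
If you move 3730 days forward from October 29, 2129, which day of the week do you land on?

First find the weekday of Oct 29, 2129. Doomsday rule: the anchor day for the 2100s is Sunday. For year 29: 29÷12 = 2 r 5, and 5÷4 = 1, so 2+5+1 = 8.
Sunday + 8 ≡ Monday — that's 2129's doomsday.
In October the doomsday date is Oct 10.
Oct 29 is 19 days after Oct 10; 19 mod 7 = 5, so Monday + 5 = Saturday.
3730 mod 7 = 6, so 3730 days after a Saturday is Saturday + 6 = Friday.

Friday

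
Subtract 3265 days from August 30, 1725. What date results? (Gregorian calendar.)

−365 (one year) → Aug 30, 1724 (2900 left).
−366 (one year; includes Feb 29, 1724) → Aug 30, 1723 (2534 left).
−365 (one year) → Aug 30, 1722 (2169 left).
−365 (one year) → Aug 30, 1721 (1804 left).
−365 (one year) → Aug 30, 1720 (1439 left).
−366 (one year; includes Feb 29, 1720) → Aug 30, 1719 (1073 left).
−365 (one year) → Aug 30, 1718 (708 left).
−365 (one year) → Aug 30, 1717 (343 left).
−30 → Jul 31, 1717 (end of Jul, 31 days; 313 left).
−31 → Jun 30, 1717 (end of Jun, 30 days; 282 left).
−30 → May 31, 1717 (end of May, 31 days; 252 left).
−31 → Apr 30, 1717 (end of Apr, 30 days; 221 left).
−30 → Mar 31, 1717 (end of Mar, 31 days; 191 left).
−31 → Feb 28, 1717 (end of Feb, 28 days; 160 left).
−28 → Jan 31, 1717 (end of Jan, 31 days; 132 left).
−31 → Dec 31, 1716 (end of Dec, 31 days; 101 left).
−31 → Nov 30, 1716 (end of Nov, 30 days; 70 left).
−30 → Oct 31, 1716 (end of Oct, 31 days; 40 left).
−31 → Sep 30, 1716 (end of Sep, 30 days; 9 left).
−9 → Sep 21, 1716.

September 21, 1716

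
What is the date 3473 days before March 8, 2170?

−365 (one year) → Mar 8, 2169 (3108 left).
−365 (one year) → Mar 8, 2168 (2743 left).
−366 (one year; includes Feb 29, 2168) → Mar 8, 2167 (2377 left).
−365 (one year) → Mar 8, 2166 (2012 left).
−365 (one year) → Mar 8, 2165 (1647 left).
−365 (one year) → Mar 8, 2164 (1282 left).
−366 (one year; includes Feb 29, 2164) → Mar 8, 2163 (916 left).
−365 (one year) → Mar 8, 2162 (551 left).
−365 (one year) → Mar 8, 2161 (186 left).
−8 → Feb 28, 2161 (end of Feb, 28 days; 178 left).
−28 → Jan 31, 2161 (end of Jan, 31 days; 150 left).
−31 → Dec 31, 2160 (end of Dec, 31 days; 119 left).
−31 → Nov 30, 2160 (end of Nov, 30 days; 88 left).
−30 → Oct 31, 2160 (end of Oct, 31 days; 58 left).
−31 → Sep 30, 2160 (end of Sep, 30 days; 27 left).
−27 → Sep 3, 2160.

September 3, 2160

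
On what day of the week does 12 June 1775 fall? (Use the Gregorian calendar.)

Doomsday rule: the anchor day for the 1700s is Sunday. For year 75: 75÷12 = 6 r 3, and 3÷4 = 0, so 6+3+0 = 9.
Sunday + 9 ≡ Tuesday — that's 1775's doomsday.
In June the doomsday date is Jun 6.
Jun 12 is 6 days after Jun 6; 6 mod 7 = 6, so Tuesday + 6 = Monday.

Monday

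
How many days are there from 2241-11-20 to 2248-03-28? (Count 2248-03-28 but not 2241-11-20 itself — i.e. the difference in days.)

2320

Nov 20, 2241 → Nov 20, 2242: 365 days.
Nov 20, 2242 → Nov 20, 2243: 365 days.
Nov 20, 2243 → Nov 20, 2244: 366 days (Feb 29, 2244 is in that span).
Nov 20, 2244 → Nov 20, 2245: 365 days.
Nov 20, 2245 → Nov 20, 2246: 365 days.
Nov 20, 2246 → Nov 20, 2247: 365 days.
Nov 20, 2247 → Dec 20, 2247: 30 days (November has 30).
Dec 20, 2247 → Jan 20, 2248: 31 days (December has 31).
Jan 20, 2248 → Feb 20, 2248: 31 days (January has 31).
Feb 20, 2248 → Mar 20, 2248: 29 days (February has 29).
Mar 20, 2248 → Mar 28, 2248: 8 days.
Total: 2320 days.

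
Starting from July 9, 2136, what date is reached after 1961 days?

November 21, 2141

+365 (one year) → Jul 9, 2137 (1596 left).
+365 (one year) → Jul 9, 2138 (1231 left).
+365 (one year) → Jul 9, 2139 (866 left).
+366 (one year; includes Feb 29, 2140) → Jul 9, 2140 (500 left).
+365 (one year) → Jul 9, 2141 (135 left).
Jul has 31 days: +23 → Aug 1, 2141 (112 left).
Aug has 31 days: +31 → Sep 1, 2141 (81 left).
Sep has 30 days: +30 → Oct 1, 2141 (51 left).
Oct has 31 days: +31 → Nov 1, 2141 (20 left).
+20 → Nov 21, 2141.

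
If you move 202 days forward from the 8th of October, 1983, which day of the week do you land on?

Friday

First find the weekday of Oct 8, 1983. Doomsday rule: the anchor day for the 1900s is Wednesday. For year 83: 83÷12 = 6 r 11, and 11÷4 = 2, so 6+11+2 = 19.
Wednesday + 19 ≡ Monday — that's 1983's doomsday.
In October the doomsday date is Oct 10.
Oct 8 is 2 days before Oct 10; 2 mod 7 = 2, so Monday − 2 = Saturday.
202 mod 7 = 6, so 202 days after a Saturday is Saturday + 6 = Friday.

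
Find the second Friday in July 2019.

July 12, 2019

July 1, 2019 is a Monday.
The first Friday is therefore July 5 (4 days later).
The second Friday is 5 + 1×7 = July 12.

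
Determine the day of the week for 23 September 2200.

Doomsday rule: the anchor day for the 2200s is Friday. For year 00: 0÷12 = 0 r 0, and 0÷4 = 0, so 0+0+0 = 0.
Friday + 0 ≡ Friday — that's 2200's doomsday.
In September the doomsday date is Sep 5.
Sep 23 is 18 days after Sep 5; 18 mod 7 = 4, so Friday + 4 = Tuesday.

Tuesday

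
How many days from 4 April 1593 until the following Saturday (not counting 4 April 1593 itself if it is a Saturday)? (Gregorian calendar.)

6

Apr 4, 1593 is a Sunday.
From Sunday to the next Saturday is 6 days.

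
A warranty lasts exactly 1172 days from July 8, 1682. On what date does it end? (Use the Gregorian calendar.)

+365 (one year) → Jul 8, 1683 (807 left).
+366 (one year; includes Feb 29, 1684) → Jul 8, 1684 (441 left).
+365 (one year) → Jul 8, 1685 (76 left).
Jul has 31 days: +24 → Aug 1, 1685 (52 left).
Aug has 31 days: +31 → Sep 1, 1685 (21 left).
+21 → Sep 22, 1685.

September 22, 1685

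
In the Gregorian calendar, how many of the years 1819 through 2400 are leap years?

142

Multiples of 4 in [1819,2400]: 146.
Of those, multiples of 100: 6 (not leap unless ÷400).
Multiples of 400: 2.
Leap years = 146 − 6 + 2 = 142.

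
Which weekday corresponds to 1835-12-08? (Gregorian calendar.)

Doomsday rule: the anchor day for the 1800s is Friday. For year 35: 35÷12 = 2 r 11, and 11÷4 = 2, so 2+11+2 = 15.
Friday + 15 ≡ Saturday — that's 1835's doomsday.
In December the doomsday date is Dec 12.
Dec 8 is 4 days before Dec 12; 4 mod 7 = 4, so Saturday − 4 = Tuesday.

Tuesday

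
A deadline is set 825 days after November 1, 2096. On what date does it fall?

+365 (one year) → Nov 1, 2097 (460 left).
+365 (one year) → Nov 1, 2098 (95 left).
Nov has 30 days: +30 → Dec 1, 2098 (65 left).
Dec has 31 days: +31 → Jan 1, 2099 (34 left).
Jan has 31 days: +31 → Feb 1, 2099 (3 left).
+3 → Feb 4, 2099.

February 4, 2099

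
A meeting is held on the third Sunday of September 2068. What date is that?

September 16, 2068

September 1, 2068 is a Saturday.
The first Sunday is therefore September 2 (1 days later).
The third Sunday is 2 + 2×7 = September 16.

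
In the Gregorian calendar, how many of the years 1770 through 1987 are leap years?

Multiples of 4 in [1770,1987]: 54.
Of those, multiples of 100: 2 (not leap unless ÷400).
Multiples of 400: 0.
Leap years = 54 − 2 + 0 = 52.

52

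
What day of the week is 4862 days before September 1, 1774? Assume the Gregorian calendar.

Sunday

First find the weekday of Sep 1, 1774. Doomsday rule: the anchor day for the 1700s is Sunday. For year 74: 74÷12 = 6 r 2, and 2÷4 = 0, so 6+2+0 = 8.
Sunday + 8 ≡ Monday — that's 1774's doomsday.
In September the doomsday date is Sep 5.
Sep 1 is 4 days before Sep 5; 4 mod 7 = 4, so Monday − 4 = Thursday.
4862 mod 7 = 4, so 4862 days before a Thursday is Thursday − 4 = Sunday.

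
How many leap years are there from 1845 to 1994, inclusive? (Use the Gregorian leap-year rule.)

36

Multiples of 4 in [1845,1994]: 37.
Of those, multiples of 100: 1 (not leap unless ÷400).
Multiples of 400: 0.
Leap years = 37 − 1 + 0 = 36.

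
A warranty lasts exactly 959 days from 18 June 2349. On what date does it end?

February 2, 2352

+365 (one year) → Jun 18, 2350 (594 left).
+365 (one year) → Jun 18, 2351 (229 left).
Jun has 30 days: +13 → Jul 1, 2351 (216 left).
Jul has 31 days: +31 → Aug 1, 2351 (185 left).
Aug has 31 days: +31 → Sep 1, 2351 (154 left).
Sep has 30 days: +30 → Oct 1, 2351 (124 left).
Oct has 31 days: +31 → Nov 1, 2351 (93 left).
Nov has 30 days: +30 → Dec 1, 2351 (63 left).
Dec has 31 days: +31 → Jan 1, 2352 (32 left).
Jan has 31 days: +31 → Feb 1, 2352 (1 left).
+1 → Feb 2, 2352.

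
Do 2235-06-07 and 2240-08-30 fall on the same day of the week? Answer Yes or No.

From Jun 7, 2235 to Aug 30, 2240 is 1911 days.
1911 mod 7 = 0, so they are the same weekday.
(Jun 7, 2235 is a Sunday; Aug 30, 2240 is a Sunday.)

Yes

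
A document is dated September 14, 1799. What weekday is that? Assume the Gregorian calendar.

Saturday

Doomsday rule: the anchor day for the 1700s is Sunday. For year 99: 99÷12 = 8 r 3, and 3÷4 = 0, so 8+3+0 = 11.
Sunday + 11 ≡ Thursday — that's 1799's doomsday.
In September the doomsday date is Sep 5.
Sep 14 is 9 days after Sep 5; 9 mod 7 = 2, so Thursday + 2 = Saturday.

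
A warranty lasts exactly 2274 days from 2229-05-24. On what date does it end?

August 15, 2235

+365 (one year) → May 24, 2230 (1909 left).
+365 (one year) → May 24, 2231 (1544 left).
+366 (one year; includes Feb 29, 2232) → May 24, 2232 (1178 left).
+365 (one year) → May 24, 2233 (813 left).
+365 (one year) → May 24, 2234 (448 left).
+365 (one year) → May 24, 2235 (83 left).
May has 31 days: +8 → Jun 1, 2235 (75 left).
Jun has 30 days: +30 → Jul 1, 2235 (45 left).
Jul has 31 days: +31 → Aug 1, 2235 (14 left).
+14 → Aug 15, 2235.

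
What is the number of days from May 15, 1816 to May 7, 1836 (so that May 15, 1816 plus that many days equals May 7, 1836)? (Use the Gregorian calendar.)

May 15, 1816 → May 15, 1817: 365 days.
May 15, 1817 → May 15, 1818: 365 days.
May 15, 1818 → May 15, 1819: 365 days.
May 15, 1819 → May 15, 1820: 366 days (Feb 29, 1820 is in that span).
May 15, 1820 → May 15, 1821: 365 days.
May 15, 1821 → May 15, 1822: 365 days.
May 15, 1822 → May 15, 1823: 365 days.
May 15, 1823 → May 15, 1824: 366 days (Feb 29, 1824 is in that span).
May 15, 1824 → May 15, 1825: 365 days.
May 15, 1825 → May 15, 1826: 365 days.
May 15, 1826 → May 15, 1827: 365 days.
May 15, 1827 → May 15, 1828: 366 days (Feb 29, 1828 is in that span).
May 15, 1828 → May 15, 1829: 365 days.
May 15, 1829 → May 15, 1830: 365 days.
May 15, 1830 → May 15, 1831: 365 days.
May 15, 1831 → May 15, 1832: 366 days (Feb 29, 1832 is in that span).
May 15, 1832 → May 15, 1833: 365 days.
May 15, 1833 → May 15, 1834: 365 days.
May 15, 1834 → May 15, 1835: 365 days.
May 15, 1835 → Jun 15, 1835: 31 days (May has 31).
Jun 15, 1835 → Jul 15, 1835: 30 days (June has 30).
Jul 15, 1835 → Aug 15, 1835: 31 days (July has 31).
Aug 15, 1835 → Sep 15, 1835: 31 days (August has 31).
Sep 15, 1835 → Oct 15, 1835: 30 days (September has 30).
Oct 15, 1835 → Nov 15, 1835: 31 days (October has 31).
Nov 15, 1835 → Dec 15, 1835: 30 days (November has 30).
Dec 15, 1835 → Jan 15, 1836: 31 days (December has 31).
Jan 15, 1836 → Feb 15, 1836: 31 days (January has 31).
Feb 15, 1836 → Mar 15, 1836: 29 days (February has 29).
Mar 15, 1836 → Apr 15, 1836: 31 days (March has 31).
Apr 15, 1836 → May 7, 1836: 22 days.
Total: 7297 days.

7297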